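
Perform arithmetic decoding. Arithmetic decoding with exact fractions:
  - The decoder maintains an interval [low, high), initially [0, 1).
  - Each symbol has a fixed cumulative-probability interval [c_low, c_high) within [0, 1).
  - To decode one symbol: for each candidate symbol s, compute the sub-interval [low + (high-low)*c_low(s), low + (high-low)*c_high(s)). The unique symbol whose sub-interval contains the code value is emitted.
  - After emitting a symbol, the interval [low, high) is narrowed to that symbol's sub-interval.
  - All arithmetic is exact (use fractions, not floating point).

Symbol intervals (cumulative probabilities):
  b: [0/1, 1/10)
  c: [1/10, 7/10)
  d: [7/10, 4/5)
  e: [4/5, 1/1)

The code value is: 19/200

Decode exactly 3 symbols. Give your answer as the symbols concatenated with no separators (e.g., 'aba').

Step 1: interval [0/1, 1/1), width = 1/1 - 0/1 = 1/1
  'b': [0/1 + 1/1*0/1, 0/1 + 1/1*1/10) = [0/1, 1/10) <- contains code 19/200
  'c': [0/1 + 1/1*1/10, 0/1 + 1/1*7/10) = [1/10, 7/10)
  'd': [0/1 + 1/1*7/10, 0/1 + 1/1*4/5) = [7/10, 4/5)
  'e': [0/1 + 1/1*4/5, 0/1 + 1/1*1/1) = [4/5, 1/1)
  emit 'b', narrow to [0/1, 1/10)
Step 2: interval [0/1, 1/10), width = 1/10 - 0/1 = 1/10
  'b': [0/1 + 1/10*0/1, 0/1 + 1/10*1/10) = [0/1, 1/100)
  'c': [0/1 + 1/10*1/10, 0/1 + 1/10*7/10) = [1/100, 7/100)
  'd': [0/1 + 1/10*7/10, 0/1 + 1/10*4/5) = [7/100, 2/25)
  'e': [0/1 + 1/10*4/5, 0/1 + 1/10*1/1) = [2/25, 1/10) <- contains code 19/200
  emit 'e', narrow to [2/25, 1/10)
Step 3: interval [2/25, 1/10), width = 1/10 - 2/25 = 1/50
  'b': [2/25 + 1/50*0/1, 2/25 + 1/50*1/10) = [2/25, 41/500)
  'c': [2/25 + 1/50*1/10, 2/25 + 1/50*7/10) = [41/500, 47/500)
  'd': [2/25 + 1/50*7/10, 2/25 + 1/50*4/5) = [47/500, 12/125) <- contains code 19/200
  'e': [2/25 + 1/50*4/5, 2/25 + 1/50*1/1) = [12/125, 1/10)
  emit 'd', narrow to [47/500, 12/125)

Answer: bed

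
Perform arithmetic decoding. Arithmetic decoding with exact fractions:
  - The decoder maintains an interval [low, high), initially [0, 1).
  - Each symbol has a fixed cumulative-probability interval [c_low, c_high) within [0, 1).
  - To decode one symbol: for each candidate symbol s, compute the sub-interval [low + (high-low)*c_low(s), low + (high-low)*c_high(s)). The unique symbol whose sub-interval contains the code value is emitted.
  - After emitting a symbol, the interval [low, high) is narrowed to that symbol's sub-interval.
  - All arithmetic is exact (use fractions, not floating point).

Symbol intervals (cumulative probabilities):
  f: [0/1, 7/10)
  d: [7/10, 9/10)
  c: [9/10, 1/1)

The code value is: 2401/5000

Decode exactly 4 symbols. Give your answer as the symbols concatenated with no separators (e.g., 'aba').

Answer: ffcd

Derivation:
Step 1: interval [0/1, 1/1), width = 1/1 - 0/1 = 1/1
  'f': [0/1 + 1/1*0/1, 0/1 + 1/1*7/10) = [0/1, 7/10) <- contains code 2401/5000
  'd': [0/1 + 1/1*7/10, 0/1 + 1/1*9/10) = [7/10, 9/10)
  'c': [0/1 + 1/1*9/10, 0/1 + 1/1*1/1) = [9/10, 1/1)
  emit 'f', narrow to [0/1, 7/10)
Step 2: interval [0/1, 7/10), width = 7/10 - 0/1 = 7/10
  'f': [0/1 + 7/10*0/1, 0/1 + 7/10*7/10) = [0/1, 49/100) <- contains code 2401/5000
  'd': [0/1 + 7/10*7/10, 0/1 + 7/10*9/10) = [49/100, 63/100)
  'c': [0/1 + 7/10*9/10, 0/1 + 7/10*1/1) = [63/100, 7/10)
  emit 'f', narrow to [0/1, 49/100)
Step 3: interval [0/1, 49/100), width = 49/100 - 0/1 = 49/100
  'f': [0/1 + 49/100*0/1, 0/1 + 49/100*7/10) = [0/1, 343/1000)
  'd': [0/1 + 49/100*7/10, 0/1 + 49/100*9/10) = [343/1000, 441/1000)
  'c': [0/1 + 49/100*9/10, 0/1 + 49/100*1/1) = [441/1000, 49/100) <- contains code 2401/5000
  emit 'c', narrow to [441/1000, 49/100)
Step 4: interval [441/1000, 49/100), width = 49/100 - 441/1000 = 49/1000
  'f': [441/1000 + 49/1000*0/1, 441/1000 + 49/1000*7/10) = [441/1000, 4753/10000)
  'd': [441/1000 + 49/1000*7/10, 441/1000 + 49/1000*9/10) = [4753/10000, 4851/10000) <- contains code 2401/5000
  'c': [441/1000 + 49/1000*9/10, 441/1000 + 49/1000*1/1) = [4851/10000, 49/100)
  emit 'd', narrow to [4753/10000, 4851/10000)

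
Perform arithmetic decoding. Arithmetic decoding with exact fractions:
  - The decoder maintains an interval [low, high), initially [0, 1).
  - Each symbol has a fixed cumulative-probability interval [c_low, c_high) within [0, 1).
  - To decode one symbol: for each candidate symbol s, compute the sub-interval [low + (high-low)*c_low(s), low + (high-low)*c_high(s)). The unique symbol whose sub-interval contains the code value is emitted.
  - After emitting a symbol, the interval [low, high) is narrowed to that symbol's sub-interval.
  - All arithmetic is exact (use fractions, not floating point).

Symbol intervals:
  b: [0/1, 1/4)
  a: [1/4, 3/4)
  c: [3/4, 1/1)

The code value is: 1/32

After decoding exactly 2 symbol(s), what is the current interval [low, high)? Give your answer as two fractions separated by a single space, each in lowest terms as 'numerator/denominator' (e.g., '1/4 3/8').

Step 1: interval [0/1, 1/1), width = 1/1 - 0/1 = 1/1
  'b': [0/1 + 1/1*0/1, 0/1 + 1/1*1/4) = [0/1, 1/4) <- contains code 1/32
  'a': [0/1 + 1/1*1/4, 0/1 + 1/1*3/4) = [1/4, 3/4)
  'c': [0/1 + 1/1*3/4, 0/1 + 1/1*1/1) = [3/4, 1/1)
  emit 'b', narrow to [0/1, 1/4)
Step 2: interval [0/1, 1/4), width = 1/4 - 0/1 = 1/4
  'b': [0/1 + 1/4*0/1, 0/1 + 1/4*1/4) = [0/1, 1/16) <- contains code 1/32
  'a': [0/1 + 1/4*1/4, 0/1 + 1/4*3/4) = [1/16, 3/16)
  'c': [0/1 + 1/4*3/4, 0/1 + 1/4*1/1) = [3/16, 1/4)
  emit 'b', narrow to [0/1, 1/16)

Answer: 0/1 1/16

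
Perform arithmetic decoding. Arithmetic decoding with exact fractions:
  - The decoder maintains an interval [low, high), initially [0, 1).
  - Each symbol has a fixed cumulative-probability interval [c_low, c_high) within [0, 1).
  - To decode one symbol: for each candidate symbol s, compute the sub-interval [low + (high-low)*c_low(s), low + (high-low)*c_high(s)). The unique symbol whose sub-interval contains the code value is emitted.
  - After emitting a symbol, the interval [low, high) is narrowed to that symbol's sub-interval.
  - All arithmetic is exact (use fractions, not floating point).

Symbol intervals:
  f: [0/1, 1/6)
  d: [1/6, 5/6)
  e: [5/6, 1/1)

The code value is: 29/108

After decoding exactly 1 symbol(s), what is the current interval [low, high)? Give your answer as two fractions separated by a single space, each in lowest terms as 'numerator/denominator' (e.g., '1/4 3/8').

Answer: 1/6 5/6

Derivation:
Step 1: interval [0/1, 1/1), width = 1/1 - 0/1 = 1/1
  'f': [0/1 + 1/1*0/1, 0/1 + 1/1*1/6) = [0/1, 1/6)
  'd': [0/1 + 1/1*1/6, 0/1 + 1/1*5/6) = [1/6, 5/6) <- contains code 29/108
  'e': [0/1 + 1/1*5/6, 0/1 + 1/1*1/1) = [5/6, 1/1)
  emit 'd', narrow to [1/6, 5/6)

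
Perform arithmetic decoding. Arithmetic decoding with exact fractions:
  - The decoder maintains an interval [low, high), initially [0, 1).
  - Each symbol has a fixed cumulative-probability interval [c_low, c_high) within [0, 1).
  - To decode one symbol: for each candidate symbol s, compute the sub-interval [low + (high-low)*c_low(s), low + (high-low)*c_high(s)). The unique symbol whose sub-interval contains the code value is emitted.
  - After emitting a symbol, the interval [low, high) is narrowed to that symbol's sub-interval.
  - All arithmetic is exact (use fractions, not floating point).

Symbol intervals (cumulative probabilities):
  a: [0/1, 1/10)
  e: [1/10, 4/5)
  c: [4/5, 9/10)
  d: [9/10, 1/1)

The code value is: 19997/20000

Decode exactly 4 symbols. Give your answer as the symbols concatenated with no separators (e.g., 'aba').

Answer: dddc

Derivation:
Step 1: interval [0/1, 1/1), width = 1/1 - 0/1 = 1/1
  'a': [0/1 + 1/1*0/1, 0/1 + 1/1*1/10) = [0/1, 1/10)
  'e': [0/1 + 1/1*1/10, 0/1 + 1/1*4/5) = [1/10, 4/5)
  'c': [0/1 + 1/1*4/5, 0/1 + 1/1*9/10) = [4/5, 9/10)
  'd': [0/1 + 1/1*9/10, 0/1 + 1/1*1/1) = [9/10, 1/1) <- contains code 19997/20000
  emit 'd', narrow to [9/10, 1/1)
Step 2: interval [9/10, 1/1), width = 1/1 - 9/10 = 1/10
  'a': [9/10 + 1/10*0/1, 9/10 + 1/10*1/10) = [9/10, 91/100)
  'e': [9/10 + 1/10*1/10, 9/10 + 1/10*4/5) = [91/100, 49/50)
  'c': [9/10 + 1/10*4/5, 9/10 + 1/10*9/10) = [49/50, 99/100)
  'd': [9/10 + 1/10*9/10, 9/10 + 1/10*1/1) = [99/100, 1/1) <- contains code 19997/20000
  emit 'd', narrow to [99/100, 1/1)
Step 3: interval [99/100, 1/1), width = 1/1 - 99/100 = 1/100
  'a': [99/100 + 1/100*0/1, 99/100 + 1/100*1/10) = [99/100, 991/1000)
  'e': [99/100 + 1/100*1/10, 99/100 + 1/100*4/5) = [991/1000, 499/500)
  'c': [99/100 + 1/100*4/5, 99/100 + 1/100*9/10) = [499/500, 999/1000)
  'd': [99/100 + 1/100*9/10, 99/100 + 1/100*1/1) = [999/1000, 1/1) <- contains code 19997/20000
  emit 'd', narrow to [999/1000, 1/1)
Step 4: interval [999/1000, 1/1), width = 1/1 - 999/1000 = 1/1000
  'a': [999/1000 + 1/1000*0/1, 999/1000 + 1/1000*1/10) = [999/1000, 9991/10000)
  'e': [999/1000 + 1/1000*1/10, 999/1000 + 1/1000*4/5) = [9991/10000, 4999/5000)
  'c': [999/1000 + 1/1000*4/5, 999/1000 + 1/1000*9/10) = [4999/5000, 9999/10000) <- contains code 19997/20000
  'd': [999/1000 + 1/1000*9/10, 999/1000 + 1/1000*1/1) = [9999/10000, 1/1)
  emit 'c', narrow to [4999/5000, 9999/10000)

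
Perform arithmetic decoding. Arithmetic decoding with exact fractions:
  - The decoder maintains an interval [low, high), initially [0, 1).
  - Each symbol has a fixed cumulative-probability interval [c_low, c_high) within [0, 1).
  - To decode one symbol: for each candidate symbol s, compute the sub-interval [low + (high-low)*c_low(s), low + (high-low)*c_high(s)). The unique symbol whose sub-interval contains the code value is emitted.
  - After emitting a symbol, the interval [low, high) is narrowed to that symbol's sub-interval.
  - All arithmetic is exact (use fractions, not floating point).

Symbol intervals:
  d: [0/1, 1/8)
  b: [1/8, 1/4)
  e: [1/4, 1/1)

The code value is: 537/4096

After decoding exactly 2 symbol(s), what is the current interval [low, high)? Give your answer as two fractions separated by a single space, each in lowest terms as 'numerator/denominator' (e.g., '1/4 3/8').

Answer: 1/8 9/64

Derivation:
Step 1: interval [0/1, 1/1), width = 1/1 - 0/1 = 1/1
  'd': [0/1 + 1/1*0/1, 0/1 + 1/1*1/8) = [0/1, 1/8)
  'b': [0/1 + 1/1*1/8, 0/1 + 1/1*1/4) = [1/8, 1/4) <- contains code 537/4096
  'e': [0/1 + 1/1*1/4, 0/1 + 1/1*1/1) = [1/4, 1/1)
  emit 'b', narrow to [1/8, 1/4)
Step 2: interval [1/8, 1/4), width = 1/4 - 1/8 = 1/8
  'd': [1/8 + 1/8*0/1, 1/8 + 1/8*1/8) = [1/8, 9/64) <- contains code 537/4096
  'b': [1/8 + 1/8*1/8, 1/8 + 1/8*1/4) = [9/64, 5/32)
  'e': [1/8 + 1/8*1/4, 1/8 + 1/8*1/1) = [5/32, 1/4)
  emit 'd', narrow to [1/8, 9/64)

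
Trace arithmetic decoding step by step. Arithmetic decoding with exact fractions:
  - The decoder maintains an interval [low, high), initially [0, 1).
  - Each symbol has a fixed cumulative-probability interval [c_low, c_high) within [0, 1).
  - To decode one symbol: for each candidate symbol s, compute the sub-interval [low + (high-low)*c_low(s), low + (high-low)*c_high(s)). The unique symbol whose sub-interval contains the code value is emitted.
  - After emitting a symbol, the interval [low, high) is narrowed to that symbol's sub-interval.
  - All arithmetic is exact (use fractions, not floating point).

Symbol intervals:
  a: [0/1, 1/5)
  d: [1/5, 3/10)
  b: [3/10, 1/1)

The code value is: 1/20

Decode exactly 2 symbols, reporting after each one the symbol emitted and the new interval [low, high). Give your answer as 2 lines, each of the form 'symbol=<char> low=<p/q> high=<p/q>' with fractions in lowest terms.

Answer: symbol=a low=0/1 high=1/5
symbol=d low=1/25 high=3/50

Derivation:
Step 1: interval [0/1, 1/1), width = 1/1 - 0/1 = 1/1
  'a': [0/1 + 1/1*0/1, 0/1 + 1/1*1/5) = [0/1, 1/5) <- contains code 1/20
  'd': [0/1 + 1/1*1/5, 0/1 + 1/1*3/10) = [1/5, 3/10)
  'b': [0/1 + 1/1*3/10, 0/1 + 1/1*1/1) = [3/10, 1/1)
  emit 'a', narrow to [0/1, 1/5)
Step 2: interval [0/1, 1/5), width = 1/5 - 0/1 = 1/5
  'a': [0/1 + 1/5*0/1, 0/1 + 1/5*1/5) = [0/1, 1/25)
  'd': [0/1 + 1/5*1/5, 0/1 + 1/5*3/10) = [1/25, 3/50) <- contains code 1/20
  'b': [0/1 + 1/5*3/10, 0/1 + 1/5*1/1) = [3/50, 1/5)
  emit 'd', narrow to [1/25, 3/50)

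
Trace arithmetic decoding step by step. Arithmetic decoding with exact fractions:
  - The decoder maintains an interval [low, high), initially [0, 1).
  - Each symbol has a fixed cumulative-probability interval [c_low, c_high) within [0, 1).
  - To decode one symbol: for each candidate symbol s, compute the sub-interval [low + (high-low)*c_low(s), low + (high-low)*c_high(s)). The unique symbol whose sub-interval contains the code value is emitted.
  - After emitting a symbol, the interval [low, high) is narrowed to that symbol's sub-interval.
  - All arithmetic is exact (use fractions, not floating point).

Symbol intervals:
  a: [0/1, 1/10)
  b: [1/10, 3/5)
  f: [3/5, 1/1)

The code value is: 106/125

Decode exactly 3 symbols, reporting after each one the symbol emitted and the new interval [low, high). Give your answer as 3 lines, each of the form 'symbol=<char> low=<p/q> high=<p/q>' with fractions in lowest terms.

Answer: symbol=f low=3/5 high=1/1
symbol=f low=21/25 high=1/1
symbol=a low=21/25 high=107/125

Derivation:
Step 1: interval [0/1, 1/1), width = 1/1 - 0/1 = 1/1
  'a': [0/1 + 1/1*0/1, 0/1 + 1/1*1/10) = [0/1, 1/10)
  'b': [0/1 + 1/1*1/10, 0/1 + 1/1*3/5) = [1/10, 3/5)
  'f': [0/1 + 1/1*3/5, 0/1 + 1/1*1/1) = [3/5, 1/1) <- contains code 106/125
  emit 'f', narrow to [3/5, 1/1)
Step 2: interval [3/5, 1/1), width = 1/1 - 3/5 = 2/5
  'a': [3/5 + 2/5*0/1, 3/5 + 2/5*1/10) = [3/5, 16/25)
  'b': [3/5 + 2/5*1/10, 3/5 + 2/5*3/5) = [16/25, 21/25)
  'f': [3/5 + 2/5*3/5, 3/5 + 2/5*1/1) = [21/25, 1/1) <- contains code 106/125
  emit 'f', narrow to [21/25, 1/1)
Step 3: interval [21/25, 1/1), width = 1/1 - 21/25 = 4/25
  'a': [21/25 + 4/25*0/1, 21/25 + 4/25*1/10) = [21/25, 107/125) <- contains code 106/125
  'b': [21/25 + 4/25*1/10, 21/25 + 4/25*3/5) = [107/125, 117/125)
  'f': [21/25 + 4/25*3/5, 21/25 + 4/25*1/1) = [117/125, 1/1)
  emit 'a', narrow to [21/25, 107/125)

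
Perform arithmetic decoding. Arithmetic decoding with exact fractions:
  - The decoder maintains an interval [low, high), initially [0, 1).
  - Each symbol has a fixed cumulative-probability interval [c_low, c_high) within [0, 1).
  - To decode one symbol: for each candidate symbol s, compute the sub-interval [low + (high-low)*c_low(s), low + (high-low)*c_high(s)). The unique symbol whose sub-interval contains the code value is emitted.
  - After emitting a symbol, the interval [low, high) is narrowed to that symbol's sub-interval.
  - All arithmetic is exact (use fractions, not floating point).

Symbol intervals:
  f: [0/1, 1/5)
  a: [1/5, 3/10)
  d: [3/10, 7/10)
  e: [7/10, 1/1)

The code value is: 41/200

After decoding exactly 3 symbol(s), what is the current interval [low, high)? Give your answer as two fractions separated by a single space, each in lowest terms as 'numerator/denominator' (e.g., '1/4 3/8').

Answer: 51/250 103/500

Derivation:
Step 1: interval [0/1, 1/1), width = 1/1 - 0/1 = 1/1
  'f': [0/1 + 1/1*0/1, 0/1 + 1/1*1/5) = [0/1, 1/5)
  'a': [0/1 + 1/1*1/5, 0/1 + 1/1*3/10) = [1/5, 3/10) <- contains code 41/200
  'd': [0/1 + 1/1*3/10, 0/1 + 1/1*7/10) = [3/10, 7/10)
  'e': [0/1 + 1/1*7/10, 0/1 + 1/1*1/1) = [7/10, 1/1)
  emit 'a', narrow to [1/5, 3/10)
Step 2: interval [1/5, 3/10), width = 3/10 - 1/5 = 1/10
  'f': [1/5 + 1/10*0/1, 1/5 + 1/10*1/5) = [1/5, 11/50) <- contains code 41/200
  'a': [1/5 + 1/10*1/5, 1/5 + 1/10*3/10) = [11/50, 23/100)
  'd': [1/5 + 1/10*3/10, 1/5 + 1/10*7/10) = [23/100, 27/100)
  'e': [1/5 + 1/10*7/10, 1/5 + 1/10*1/1) = [27/100, 3/10)
  emit 'f', narrow to [1/5, 11/50)
Step 3: interval [1/5, 11/50), width = 11/50 - 1/5 = 1/50
  'f': [1/5 + 1/50*0/1, 1/5 + 1/50*1/5) = [1/5, 51/250)
  'a': [1/5 + 1/50*1/5, 1/5 + 1/50*3/10) = [51/250, 103/500) <- contains code 41/200
  'd': [1/5 + 1/50*3/10, 1/5 + 1/50*7/10) = [103/500, 107/500)
  'e': [1/5 + 1/50*7/10, 1/5 + 1/50*1/1) = [107/500, 11/50)
  emit 'a', narrow to [51/250, 103/500)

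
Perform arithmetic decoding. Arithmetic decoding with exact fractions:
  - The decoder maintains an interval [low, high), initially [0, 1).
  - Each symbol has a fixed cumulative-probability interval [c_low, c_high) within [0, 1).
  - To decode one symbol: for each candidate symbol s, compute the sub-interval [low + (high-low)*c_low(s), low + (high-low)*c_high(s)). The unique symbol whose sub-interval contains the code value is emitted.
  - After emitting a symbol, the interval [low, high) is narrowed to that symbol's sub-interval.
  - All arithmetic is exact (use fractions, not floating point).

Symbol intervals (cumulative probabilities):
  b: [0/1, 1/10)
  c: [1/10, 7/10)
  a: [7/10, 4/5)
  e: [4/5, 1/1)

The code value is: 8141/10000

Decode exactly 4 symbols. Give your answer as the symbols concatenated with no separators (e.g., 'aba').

Step 1: interval [0/1, 1/1), width = 1/1 - 0/1 = 1/1
  'b': [0/1 + 1/1*0/1, 0/1 + 1/1*1/10) = [0/1, 1/10)
  'c': [0/1 + 1/1*1/10, 0/1 + 1/1*7/10) = [1/10, 7/10)
  'a': [0/1 + 1/1*7/10, 0/1 + 1/1*4/5) = [7/10, 4/5)
  'e': [0/1 + 1/1*4/5, 0/1 + 1/1*1/1) = [4/5, 1/1) <- contains code 8141/10000
  emit 'e', narrow to [4/5, 1/1)
Step 2: interval [4/5, 1/1), width = 1/1 - 4/5 = 1/5
  'b': [4/5 + 1/5*0/1, 4/5 + 1/5*1/10) = [4/5, 41/50) <- contains code 8141/10000
  'c': [4/5 + 1/5*1/10, 4/5 + 1/5*7/10) = [41/50, 47/50)
  'a': [4/5 + 1/5*7/10, 4/5 + 1/5*4/5) = [47/50, 24/25)
  'e': [4/5 + 1/5*4/5, 4/5 + 1/5*1/1) = [24/25, 1/1)
  emit 'b', narrow to [4/5, 41/50)
Step 3: interval [4/5, 41/50), width = 41/50 - 4/5 = 1/50
  'b': [4/5 + 1/50*0/1, 4/5 + 1/50*1/10) = [4/5, 401/500)
  'c': [4/5 + 1/50*1/10, 4/5 + 1/50*7/10) = [401/500, 407/500)
  'a': [4/5 + 1/50*7/10, 4/5 + 1/50*4/5) = [407/500, 102/125) <- contains code 8141/10000
  'e': [4/5 + 1/50*4/5, 4/5 + 1/50*1/1) = [102/125, 41/50)
  emit 'a', narrow to [407/500, 102/125)
Step 4: interval [407/500, 102/125), width = 102/125 - 407/500 = 1/500
  'b': [407/500 + 1/500*0/1, 407/500 + 1/500*1/10) = [407/500, 4071/5000) <- contains code 8141/10000
  'c': [407/500 + 1/500*1/10, 407/500 + 1/500*7/10) = [4071/5000, 4077/5000)
  'a': [407/500 + 1/500*7/10, 407/500 + 1/500*4/5) = [4077/5000, 2039/2500)
  'e': [407/500 + 1/500*4/5, 407/500 + 1/500*1/1) = [2039/2500, 102/125)
  emit 'b', narrow to [407/500, 4071/5000)

Answer: ebab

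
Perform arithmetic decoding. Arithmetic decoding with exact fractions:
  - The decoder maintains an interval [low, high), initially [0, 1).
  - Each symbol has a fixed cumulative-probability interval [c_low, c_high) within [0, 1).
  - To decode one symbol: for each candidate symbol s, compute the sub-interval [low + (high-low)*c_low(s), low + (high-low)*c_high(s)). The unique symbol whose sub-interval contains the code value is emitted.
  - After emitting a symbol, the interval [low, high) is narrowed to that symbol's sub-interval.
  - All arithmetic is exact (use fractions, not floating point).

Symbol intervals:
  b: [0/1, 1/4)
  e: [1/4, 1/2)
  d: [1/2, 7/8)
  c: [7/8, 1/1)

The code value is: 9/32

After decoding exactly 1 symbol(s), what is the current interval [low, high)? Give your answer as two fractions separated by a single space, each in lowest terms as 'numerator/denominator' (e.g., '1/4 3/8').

Answer: 1/4 1/2

Derivation:
Step 1: interval [0/1, 1/1), width = 1/1 - 0/1 = 1/1
  'b': [0/1 + 1/1*0/1, 0/1 + 1/1*1/4) = [0/1, 1/4)
  'e': [0/1 + 1/1*1/4, 0/1 + 1/1*1/2) = [1/4, 1/2) <- contains code 9/32
  'd': [0/1 + 1/1*1/2, 0/1 + 1/1*7/8) = [1/2, 7/8)
  'c': [0/1 + 1/1*7/8, 0/1 + 1/1*1/1) = [7/8, 1/1)
  emit 'e', narrow to [1/4, 1/2)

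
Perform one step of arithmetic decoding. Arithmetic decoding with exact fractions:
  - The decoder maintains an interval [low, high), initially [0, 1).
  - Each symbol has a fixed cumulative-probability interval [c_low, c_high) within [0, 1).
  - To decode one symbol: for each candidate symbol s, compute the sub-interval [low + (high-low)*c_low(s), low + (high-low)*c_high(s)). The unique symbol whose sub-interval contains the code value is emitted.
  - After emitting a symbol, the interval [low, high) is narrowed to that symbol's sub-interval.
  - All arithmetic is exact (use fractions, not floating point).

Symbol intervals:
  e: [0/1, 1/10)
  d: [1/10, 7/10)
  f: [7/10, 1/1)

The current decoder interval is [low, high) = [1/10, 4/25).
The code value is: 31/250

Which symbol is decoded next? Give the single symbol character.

Interval width = high − low = 4/25 − 1/10 = 3/50
Scaled code = (code − low) / width = (31/250 − 1/10) / 3/50 = 2/5
  e: [0/1, 1/10) 
  d: [1/10, 7/10) ← scaled code falls here ✓
  f: [7/10, 1/1) 

Answer: d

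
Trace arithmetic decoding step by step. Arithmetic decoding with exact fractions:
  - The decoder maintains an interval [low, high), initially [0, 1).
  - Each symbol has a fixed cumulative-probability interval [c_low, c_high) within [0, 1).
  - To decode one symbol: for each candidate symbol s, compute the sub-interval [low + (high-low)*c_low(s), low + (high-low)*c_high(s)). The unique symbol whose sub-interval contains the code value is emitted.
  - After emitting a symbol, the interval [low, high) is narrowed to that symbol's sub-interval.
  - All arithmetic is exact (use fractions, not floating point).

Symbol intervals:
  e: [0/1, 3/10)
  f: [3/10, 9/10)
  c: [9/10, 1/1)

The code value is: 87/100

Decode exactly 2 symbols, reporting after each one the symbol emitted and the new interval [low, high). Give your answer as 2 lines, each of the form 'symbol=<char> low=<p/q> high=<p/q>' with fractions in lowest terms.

Step 1: interval [0/1, 1/1), width = 1/1 - 0/1 = 1/1
  'e': [0/1 + 1/1*0/1, 0/1 + 1/1*3/10) = [0/1, 3/10)
  'f': [0/1 + 1/1*3/10, 0/1 + 1/1*9/10) = [3/10, 9/10) <- contains code 87/100
  'c': [0/1 + 1/1*9/10, 0/1 + 1/1*1/1) = [9/10, 1/1)
  emit 'f', narrow to [3/10, 9/10)
Step 2: interval [3/10, 9/10), width = 9/10 - 3/10 = 3/5
  'e': [3/10 + 3/5*0/1, 3/10 + 3/5*3/10) = [3/10, 12/25)
  'f': [3/10 + 3/5*3/10, 3/10 + 3/5*9/10) = [12/25, 21/25)
  'c': [3/10 + 3/5*9/10, 3/10 + 3/5*1/1) = [21/25, 9/10) <- contains code 87/100
  emit 'c', narrow to [21/25, 9/10)

Answer: symbol=f low=3/10 high=9/10
symbol=c low=21/25 high=9/10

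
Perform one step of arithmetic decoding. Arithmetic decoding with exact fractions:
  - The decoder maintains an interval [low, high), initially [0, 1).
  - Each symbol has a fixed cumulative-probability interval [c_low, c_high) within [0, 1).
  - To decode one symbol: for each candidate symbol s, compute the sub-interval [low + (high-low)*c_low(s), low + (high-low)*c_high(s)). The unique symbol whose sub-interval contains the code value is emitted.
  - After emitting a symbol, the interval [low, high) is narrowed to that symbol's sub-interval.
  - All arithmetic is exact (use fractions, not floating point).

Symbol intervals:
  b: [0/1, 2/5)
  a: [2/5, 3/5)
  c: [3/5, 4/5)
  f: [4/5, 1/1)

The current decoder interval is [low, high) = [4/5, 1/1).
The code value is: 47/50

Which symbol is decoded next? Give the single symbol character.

Interval width = high − low = 1/1 − 4/5 = 1/5
Scaled code = (code − low) / width = (47/50 − 4/5) / 1/5 = 7/10
  b: [0/1, 2/5) 
  a: [2/5, 3/5) 
  c: [3/5, 4/5) ← scaled code falls here ✓
  f: [4/5, 1/1) 

Answer: c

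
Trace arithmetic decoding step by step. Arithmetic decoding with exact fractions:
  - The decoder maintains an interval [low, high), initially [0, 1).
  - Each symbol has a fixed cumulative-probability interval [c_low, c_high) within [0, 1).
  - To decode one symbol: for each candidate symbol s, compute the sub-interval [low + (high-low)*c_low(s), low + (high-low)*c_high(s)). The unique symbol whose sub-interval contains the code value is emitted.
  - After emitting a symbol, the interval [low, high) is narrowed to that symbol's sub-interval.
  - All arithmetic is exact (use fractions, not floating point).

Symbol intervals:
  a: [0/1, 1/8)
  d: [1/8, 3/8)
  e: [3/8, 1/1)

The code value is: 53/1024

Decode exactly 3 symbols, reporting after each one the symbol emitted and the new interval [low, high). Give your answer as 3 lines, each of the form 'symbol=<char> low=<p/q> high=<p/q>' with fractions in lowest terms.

Answer: symbol=a low=0/1 high=1/8
symbol=e low=3/64 high=1/8
symbol=a low=3/64 high=29/512

Derivation:
Step 1: interval [0/1, 1/1), width = 1/1 - 0/1 = 1/1
  'a': [0/1 + 1/1*0/1, 0/1 + 1/1*1/8) = [0/1, 1/8) <- contains code 53/1024
  'd': [0/1 + 1/1*1/8, 0/1 + 1/1*3/8) = [1/8, 3/8)
  'e': [0/1 + 1/1*3/8, 0/1 + 1/1*1/1) = [3/8, 1/1)
  emit 'a', narrow to [0/1, 1/8)
Step 2: interval [0/1, 1/8), width = 1/8 - 0/1 = 1/8
  'a': [0/1 + 1/8*0/1, 0/1 + 1/8*1/8) = [0/1, 1/64)
  'd': [0/1 + 1/8*1/8, 0/1 + 1/8*3/8) = [1/64, 3/64)
  'e': [0/1 + 1/8*3/8, 0/1 + 1/8*1/1) = [3/64, 1/8) <- contains code 53/1024
  emit 'e', narrow to [3/64, 1/8)
Step 3: interval [3/64, 1/8), width = 1/8 - 3/64 = 5/64
  'a': [3/64 + 5/64*0/1, 3/64 + 5/64*1/8) = [3/64, 29/512) <- contains code 53/1024
  'd': [3/64 + 5/64*1/8, 3/64 + 5/64*3/8) = [29/512, 39/512)
  'e': [3/64 + 5/64*3/8, 3/64 + 5/64*1/1) = [39/512, 1/8)
  emit 'a', narrow to [3/64, 29/512)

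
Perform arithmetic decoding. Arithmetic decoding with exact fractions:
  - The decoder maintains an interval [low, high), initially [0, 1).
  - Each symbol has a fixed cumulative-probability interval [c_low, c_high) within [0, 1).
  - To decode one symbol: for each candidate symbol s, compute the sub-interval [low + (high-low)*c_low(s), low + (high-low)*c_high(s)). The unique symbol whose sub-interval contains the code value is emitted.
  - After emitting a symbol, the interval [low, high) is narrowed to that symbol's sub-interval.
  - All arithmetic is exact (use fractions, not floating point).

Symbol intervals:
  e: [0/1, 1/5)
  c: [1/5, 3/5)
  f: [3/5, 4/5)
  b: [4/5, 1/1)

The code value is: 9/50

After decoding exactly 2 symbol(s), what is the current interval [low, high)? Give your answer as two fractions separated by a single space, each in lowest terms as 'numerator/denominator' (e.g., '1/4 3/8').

Step 1: interval [0/1, 1/1), width = 1/1 - 0/1 = 1/1
  'e': [0/1 + 1/1*0/1, 0/1 + 1/1*1/5) = [0/1, 1/5) <- contains code 9/50
  'c': [0/1 + 1/1*1/5, 0/1 + 1/1*3/5) = [1/5, 3/5)
  'f': [0/1 + 1/1*3/5, 0/1 + 1/1*4/5) = [3/5, 4/5)
  'b': [0/1 + 1/1*4/5, 0/1 + 1/1*1/1) = [4/5, 1/1)
  emit 'e', narrow to [0/1, 1/5)
Step 2: interval [0/1, 1/5), width = 1/5 - 0/1 = 1/5
  'e': [0/1 + 1/5*0/1, 0/1 + 1/5*1/5) = [0/1, 1/25)
  'c': [0/1 + 1/5*1/5, 0/1 + 1/5*3/5) = [1/25, 3/25)
  'f': [0/1 + 1/5*3/5, 0/1 + 1/5*4/5) = [3/25, 4/25)
  'b': [0/1 + 1/5*4/5, 0/1 + 1/5*1/1) = [4/25, 1/5) <- contains code 9/50
  emit 'b', narrow to [4/25, 1/5)

Answer: 4/25 1/5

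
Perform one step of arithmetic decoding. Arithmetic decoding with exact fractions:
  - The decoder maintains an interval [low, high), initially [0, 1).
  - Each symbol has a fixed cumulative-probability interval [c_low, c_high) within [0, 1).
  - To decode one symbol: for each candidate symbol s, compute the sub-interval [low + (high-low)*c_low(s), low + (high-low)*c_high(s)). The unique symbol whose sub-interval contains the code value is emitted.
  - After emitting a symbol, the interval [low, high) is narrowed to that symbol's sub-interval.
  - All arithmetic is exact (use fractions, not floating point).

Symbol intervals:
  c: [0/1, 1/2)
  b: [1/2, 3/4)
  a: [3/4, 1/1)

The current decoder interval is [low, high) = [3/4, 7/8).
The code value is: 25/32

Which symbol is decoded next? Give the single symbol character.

Interval width = high − low = 7/8 − 3/4 = 1/8
Scaled code = (code − low) / width = (25/32 − 3/4) / 1/8 = 1/4
  c: [0/1, 1/2) ← scaled code falls here ✓
  b: [1/2, 3/4) 
  a: [3/4, 1/1) 

Answer: c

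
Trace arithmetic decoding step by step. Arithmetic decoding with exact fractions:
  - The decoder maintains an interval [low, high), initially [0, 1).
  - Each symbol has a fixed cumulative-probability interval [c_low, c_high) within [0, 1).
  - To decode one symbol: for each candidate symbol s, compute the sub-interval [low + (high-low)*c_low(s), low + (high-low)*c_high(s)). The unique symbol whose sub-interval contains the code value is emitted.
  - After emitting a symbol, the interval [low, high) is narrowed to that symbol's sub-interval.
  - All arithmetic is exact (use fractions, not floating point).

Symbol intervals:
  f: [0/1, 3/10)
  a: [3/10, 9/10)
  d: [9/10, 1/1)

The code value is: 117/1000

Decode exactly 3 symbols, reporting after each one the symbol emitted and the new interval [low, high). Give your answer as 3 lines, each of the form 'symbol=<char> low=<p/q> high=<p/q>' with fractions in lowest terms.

Step 1: interval [0/1, 1/1), width = 1/1 - 0/1 = 1/1
  'f': [0/1 + 1/1*0/1, 0/1 + 1/1*3/10) = [0/1, 3/10) <- contains code 117/1000
  'a': [0/1 + 1/1*3/10, 0/1 + 1/1*9/10) = [3/10, 9/10)
  'd': [0/1 + 1/1*9/10, 0/1 + 1/1*1/1) = [9/10, 1/1)
  emit 'f', narrow to [0/1, 3/10)
Step 2: interval [0/1, 3/10), width = 3/10 - 0/1 = 3/10
  'f': [0/1 + 3/10*0/1, 0/1 + 3/10*3/10) = [0/1, 9/100)
  'a': [0/1 + 3/10*3/10, 0/1 + 3/10*9/10) = [9/100, 27/100) <- contains code 117/1000
  'd': [0/1 + 3/10*9/10, 0/1 + 3/10*1/1) = [27/100, 3/10)
  emit 'a', narrow to [9/100, 27/100)
Step 3: interval [9/100, 27/100), width = 27/100 - 9/100 = 9/50
  'f': [9/100 + 9/50*0/1, 9/100 + 9/50*3/10) = [9/100, 18/125) <- contains code 117/1000
  'a': [9/100 + 9/50*3/10, 9/100 + 9/50*9/10) = [18/125, 63/250)
  'd': [9/100 + 9/50*9/10, 9/100 + 9/50*1/1) = [63/250, 27/100)
  emit 'f', narrow to [9/100, 18/125)

Answer: symbol=f low=0/1 high=3/10
symbol=a low=9/100 high=27/100
symbol=f low=9/100 high=18/125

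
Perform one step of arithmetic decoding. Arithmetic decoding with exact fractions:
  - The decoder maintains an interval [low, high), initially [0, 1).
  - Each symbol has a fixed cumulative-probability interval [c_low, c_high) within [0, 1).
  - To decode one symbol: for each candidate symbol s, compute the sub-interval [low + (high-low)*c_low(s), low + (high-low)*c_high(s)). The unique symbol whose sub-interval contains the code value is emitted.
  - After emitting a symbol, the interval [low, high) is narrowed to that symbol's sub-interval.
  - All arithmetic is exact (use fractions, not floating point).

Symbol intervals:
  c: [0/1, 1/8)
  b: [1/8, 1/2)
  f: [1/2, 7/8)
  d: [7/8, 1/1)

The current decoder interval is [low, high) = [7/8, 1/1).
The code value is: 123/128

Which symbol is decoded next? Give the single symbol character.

Interval width = high − low = 1/1 − 7/8 = 1/8
Scaled code = (code − low) / width = (123/128 − 7/8) / 1/8 = 11/16
  c: [0/1, 1/8) 
  b: [1/8, 1/2) 
  f: [1/2, 7/8) ← scaled code falls here ✓
  d: [7/8, 1/1) 

Answer: f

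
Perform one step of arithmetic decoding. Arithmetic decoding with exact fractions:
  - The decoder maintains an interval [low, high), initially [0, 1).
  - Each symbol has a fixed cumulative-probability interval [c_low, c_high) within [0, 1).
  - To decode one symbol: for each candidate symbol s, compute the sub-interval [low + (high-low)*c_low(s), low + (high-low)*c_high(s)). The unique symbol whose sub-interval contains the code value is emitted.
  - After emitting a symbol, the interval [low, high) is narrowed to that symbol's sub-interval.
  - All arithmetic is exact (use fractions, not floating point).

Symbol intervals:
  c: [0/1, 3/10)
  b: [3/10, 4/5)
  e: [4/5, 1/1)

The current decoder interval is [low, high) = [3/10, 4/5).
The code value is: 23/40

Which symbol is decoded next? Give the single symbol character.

Interval width = high − low = 4/5 − 3/10 = 1/2
Scaled code = (code − low) / width = (23/40 − 3/10) / 1/2 = 11/20
  c: [0/1, 3/10) 
  b: [3/10, 4/5) ← scaled code falls here ✓
  e: [4/5, 1/1) 

Answer: b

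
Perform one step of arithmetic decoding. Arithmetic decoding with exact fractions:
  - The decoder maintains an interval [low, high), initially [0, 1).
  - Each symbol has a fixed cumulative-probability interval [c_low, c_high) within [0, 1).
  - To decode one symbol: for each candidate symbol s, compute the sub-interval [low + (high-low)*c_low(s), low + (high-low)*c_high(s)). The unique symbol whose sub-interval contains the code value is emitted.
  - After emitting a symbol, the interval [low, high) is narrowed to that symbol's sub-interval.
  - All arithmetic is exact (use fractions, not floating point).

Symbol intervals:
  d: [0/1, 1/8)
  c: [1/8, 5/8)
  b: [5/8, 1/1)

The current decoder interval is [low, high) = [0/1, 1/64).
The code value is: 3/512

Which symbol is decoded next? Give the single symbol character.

Interval width = high − low = 1/64 − 0/1 = 1/64
Scaled code = (code − low) / width = (3/512 − 0/1) / 1/64 = 3/8
  d: [0/1, 1/8) 
  c: [1/8, 5/8) ← scaled code falls here ✓
  b: [5/8, 1/1) 

Answer: c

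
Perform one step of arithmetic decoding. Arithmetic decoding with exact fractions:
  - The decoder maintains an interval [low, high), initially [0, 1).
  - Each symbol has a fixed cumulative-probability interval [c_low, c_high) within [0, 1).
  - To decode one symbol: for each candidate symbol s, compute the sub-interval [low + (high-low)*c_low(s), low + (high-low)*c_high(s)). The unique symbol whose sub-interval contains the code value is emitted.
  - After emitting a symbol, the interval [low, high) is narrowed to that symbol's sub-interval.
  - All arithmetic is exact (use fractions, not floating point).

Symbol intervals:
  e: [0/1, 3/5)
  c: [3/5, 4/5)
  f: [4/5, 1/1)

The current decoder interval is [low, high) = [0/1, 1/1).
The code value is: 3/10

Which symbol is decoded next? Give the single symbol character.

Interval width = high − low = 1/1 − 0/1 = 1/1
Scaled code = (code − low) / width = (3/10 − 0/1) / 1/1 = 3/10
  e: [0/1, 3/5) ← scaled code falls here ✓
  c: [3/5, 4/5) 
  f: [4/5, 1/1) 

Answer: e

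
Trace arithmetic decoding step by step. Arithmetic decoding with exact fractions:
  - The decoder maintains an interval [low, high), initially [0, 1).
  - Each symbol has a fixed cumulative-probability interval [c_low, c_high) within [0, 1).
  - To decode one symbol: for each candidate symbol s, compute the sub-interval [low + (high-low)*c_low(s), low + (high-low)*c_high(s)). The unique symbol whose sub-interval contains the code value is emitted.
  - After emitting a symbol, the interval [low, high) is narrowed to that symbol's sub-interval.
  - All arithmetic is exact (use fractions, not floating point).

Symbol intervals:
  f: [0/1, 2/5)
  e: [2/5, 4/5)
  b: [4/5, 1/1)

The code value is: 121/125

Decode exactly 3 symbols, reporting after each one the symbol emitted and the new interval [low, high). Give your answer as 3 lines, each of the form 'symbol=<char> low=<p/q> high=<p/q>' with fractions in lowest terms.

Answer: symbol=b low=4/5 high=1/1
symbol=b low=24/25 high=1/1
symbol=f low=24/25 high=122/125

Derivation:
Step 1: interval [0/1, 1/1), width = 1/1 - 0/1 = 1/1
  'f': [0/1 + 1/1*0/1, 0/1 + 1/1*2/5) = [0/1, 2/5)
  'e': [0/1 + 1/1*2/5, 0/1 + 1/1*4/5) = [2/5, 4/5)
  'b': [0/1 + 1/1*4/5, 0/1 + 1/1*1/1) = [4/5, 1/1) <- contains code 121/125
  emit 'b', narrow to [4/5, 1/1)
Step 2: interval [4/5, 1/1), width = 1/1 - 4/5 = 1/5
  'f': [4/5 + 1/5*0/1, 4/5 + 1/5*2/5) = [4/5, 22/25)
  'e': [4/5 + 1/5*2/5, 4/5 + 1/5*4/5) = [22/25, 24/25)
  'b': [4/5 + 1/5*4/5, 4/5 + 1/5*1/1) = [24/25, 1/1) <- contains code 121/125
  emit 'b', narrow to [24/25, 1/1)
Step 3: interval [24/25, 1/1), width = 1/1 - 24/25 = 1/25
  'f': [24/25 + 1/25*0/1, 24/25 + 1/25*2/5) = [24/25, 122/125) <- contains code 121/125
  'e': [24/25 + 1/25*2/5, 24/25 + 1/25*4/5) = [122/125, 124/125)
  'b': [24/25 + 1/25*4/5, 24/25 + 1/25*1/1) = [124/125, 1/1)
  emit 'f', narrow to [24/25, 122/125)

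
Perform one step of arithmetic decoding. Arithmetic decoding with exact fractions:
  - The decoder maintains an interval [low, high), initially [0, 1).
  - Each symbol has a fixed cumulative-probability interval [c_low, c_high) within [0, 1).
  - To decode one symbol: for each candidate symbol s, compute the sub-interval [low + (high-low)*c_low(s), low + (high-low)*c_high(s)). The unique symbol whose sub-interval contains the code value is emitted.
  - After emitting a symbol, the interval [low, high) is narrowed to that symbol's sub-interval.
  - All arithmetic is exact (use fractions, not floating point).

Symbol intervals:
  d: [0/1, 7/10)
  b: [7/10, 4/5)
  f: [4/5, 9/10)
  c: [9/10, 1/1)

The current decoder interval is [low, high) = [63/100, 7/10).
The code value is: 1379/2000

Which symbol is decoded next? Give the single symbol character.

Interval width = high − low = 7/10 − 63/100 = 7/100
Scaled code = (code − low) / width = (1379/2000 − 63/100) / 7/100 = 17/20
  d: [0/1, 7/10) 
  b: [7/10, 4/5) 
  f: [4/5, 9/10) ← scaled code falls here ✓
  c: [9/10, 1/1) 

Answer: f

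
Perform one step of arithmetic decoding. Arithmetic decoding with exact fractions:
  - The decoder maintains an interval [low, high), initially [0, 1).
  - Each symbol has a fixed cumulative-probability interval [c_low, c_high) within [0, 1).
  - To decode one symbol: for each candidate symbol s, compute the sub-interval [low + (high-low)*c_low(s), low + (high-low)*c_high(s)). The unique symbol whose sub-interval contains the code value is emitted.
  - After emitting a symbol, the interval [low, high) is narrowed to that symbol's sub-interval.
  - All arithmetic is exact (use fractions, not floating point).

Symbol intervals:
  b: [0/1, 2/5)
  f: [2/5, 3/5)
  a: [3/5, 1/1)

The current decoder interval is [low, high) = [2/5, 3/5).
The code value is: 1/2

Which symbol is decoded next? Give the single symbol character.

Answer: f

Derivation:
Interval width = high − low = 3/5 − 2/5 = 1/5
Scaled code = (code − low) / width = (1/2 − 2/5) / 1/5 = 1/2
  b: [0/1, 2/5) 
  f: [2/5, 3/5) ← scaled code falls here ✓
  a: [3/5, 1/1) 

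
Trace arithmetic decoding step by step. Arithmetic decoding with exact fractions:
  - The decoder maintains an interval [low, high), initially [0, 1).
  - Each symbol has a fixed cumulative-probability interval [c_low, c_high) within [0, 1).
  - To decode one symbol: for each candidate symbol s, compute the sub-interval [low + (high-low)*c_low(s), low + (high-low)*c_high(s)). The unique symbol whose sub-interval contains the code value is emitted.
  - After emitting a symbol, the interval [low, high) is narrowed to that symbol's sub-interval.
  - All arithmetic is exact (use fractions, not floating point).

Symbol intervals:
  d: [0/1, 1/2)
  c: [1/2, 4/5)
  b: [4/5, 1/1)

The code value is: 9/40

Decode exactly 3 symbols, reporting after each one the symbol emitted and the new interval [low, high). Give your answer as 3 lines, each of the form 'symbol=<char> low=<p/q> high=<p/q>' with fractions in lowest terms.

Answer: symbol=d low=0/1 high=1/2
symbol=d low=0/1 high=1/4
symbol=b low=1/5 high=1/4

Derivation:
Step 1: interval [0/1, 1/1), width = 1/1 - 0/1 = 1/1
  'd': [0/1 + 1/1*0/1, 0/1 + 1/1*1/2) = [0/1, 1/2) <- contains code 9/40
  'c': [0/1 + 1/1*1/2, 0/1 + 1/1*4/5) = [1/2, 4/5)
  'b': [0/1 + 1/1*4/5, 0/1 + 1/1*1/1) = [4/5, 1/1)
  emit 'd', narrow to [0/1, 1/2)
Step 2: interval [0/1, 1/2), width = 1/2 - 0/1 = 1/2
  'd': [0/1 + 1/2*0/1, 0/1 + 1/2*1/2) = [0/1, 1/4) <- contains code 9/40
  'c': [0/1 + 1/2*1/2, 0/1 + 1/2*4/5) = [1/4, 2/5)
  'b': [0/1 + 1/2*4/5, 0/1 + 1/2*1/1) = [2/5, 1/2)
  emit 'd', narrow to [0/1, 1/4)
Step 3: interval [0/1, 1/4), width = 1/4 - 0/1 = 1/4
  'd': [0/1 + 1/4*0/1, 0/1 + 1/4*1/2) = [0/1, 1/8)
  'c': [0/1 + 1/4*1/2, 0/1 + 1/4*4/5) = [1/8, 1/5)
  'b': [0/1 + 1/4*4/5, 0/1 + 1/4*1/1) = [1/5, 1/4) <- contains code 9/40
  emit 'b', narrow to [1/5, 1/4)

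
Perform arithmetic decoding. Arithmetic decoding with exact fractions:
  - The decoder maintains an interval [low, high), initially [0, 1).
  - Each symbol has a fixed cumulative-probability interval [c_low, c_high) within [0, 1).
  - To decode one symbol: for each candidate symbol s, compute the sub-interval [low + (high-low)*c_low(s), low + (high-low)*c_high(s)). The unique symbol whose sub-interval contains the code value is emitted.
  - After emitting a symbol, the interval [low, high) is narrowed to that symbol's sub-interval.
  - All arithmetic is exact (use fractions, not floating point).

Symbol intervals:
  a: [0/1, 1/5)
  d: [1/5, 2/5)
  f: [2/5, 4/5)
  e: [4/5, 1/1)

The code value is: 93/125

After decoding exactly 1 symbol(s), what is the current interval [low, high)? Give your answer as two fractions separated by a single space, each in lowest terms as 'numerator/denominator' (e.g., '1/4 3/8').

Answer: 2/5 4/5

Derivation:
Step 1: interval [0/1, 1/1), width = 1/1 - 0/1 = 1/1
  'a': [0/1 + 1/1*0/1, 0/1 + 1/1*1/5) = [0/1, 1/5)
  'd': [0/1 + 1/1*1/5, 0/1 + 1/1*2/5) = [1/5, 2/5)
  'f': [0/1 + 1/1*2/5, 0/1 + 1/1*4/5) = [2/5, 4/5) <- contains code 93/125
  'e': [0/1 + 1/1*4/5, 0/1 + 1/1*1/1) = [4/5, 1/1)
  emit 'f', narrow to [2/5, 4/5)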